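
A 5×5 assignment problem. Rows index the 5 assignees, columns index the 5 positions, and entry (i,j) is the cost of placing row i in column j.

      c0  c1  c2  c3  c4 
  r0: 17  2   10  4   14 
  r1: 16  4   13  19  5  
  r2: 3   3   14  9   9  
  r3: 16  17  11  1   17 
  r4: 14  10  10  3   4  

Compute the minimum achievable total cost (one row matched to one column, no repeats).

optimal assignment: row0→col1 (cost 2), row1→col4 (cost 5), row2→col0 (cost 3), row3→col3 (cost 1), row4→col2 (cost 10)
total = 2 + 5 + 3 + 1 + 10 = 21

Minimum assignment cost: 21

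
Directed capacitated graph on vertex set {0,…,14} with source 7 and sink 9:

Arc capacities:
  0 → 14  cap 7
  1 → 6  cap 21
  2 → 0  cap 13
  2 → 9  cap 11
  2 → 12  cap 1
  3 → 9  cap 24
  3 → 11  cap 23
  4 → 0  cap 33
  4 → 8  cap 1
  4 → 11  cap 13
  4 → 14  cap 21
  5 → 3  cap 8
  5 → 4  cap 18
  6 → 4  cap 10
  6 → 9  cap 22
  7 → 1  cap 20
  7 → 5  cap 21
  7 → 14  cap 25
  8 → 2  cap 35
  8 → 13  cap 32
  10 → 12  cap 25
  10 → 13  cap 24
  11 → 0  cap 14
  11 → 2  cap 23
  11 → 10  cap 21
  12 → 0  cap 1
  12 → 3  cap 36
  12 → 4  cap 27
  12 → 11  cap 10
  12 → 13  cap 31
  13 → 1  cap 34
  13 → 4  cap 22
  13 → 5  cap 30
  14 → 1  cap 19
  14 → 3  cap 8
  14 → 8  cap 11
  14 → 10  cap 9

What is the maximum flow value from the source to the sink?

augment #1: 7→1→6→9 bottleneck 20, total now 20
augment #2: 7→5→3→9 bottleneck 8, total now 28
augment #3: 7→14→3→9 bottleneck 8, total now 36
augment #4: 7→14→1→6→9 bottleneck 1, total now 37
augment #5: 7→14→8→2→9 bottleneck 11, total now 48
augment #6: 7→14→10→12→3→9 bottleneck 5, total now 53
augment #7: 7→5→4→8→2→12→3→9 bottleneck 1, total now 54
augment #8: 7→5→4→11→10→12→3→9 bottleneck 2, total now 56

Maximum flow value: 56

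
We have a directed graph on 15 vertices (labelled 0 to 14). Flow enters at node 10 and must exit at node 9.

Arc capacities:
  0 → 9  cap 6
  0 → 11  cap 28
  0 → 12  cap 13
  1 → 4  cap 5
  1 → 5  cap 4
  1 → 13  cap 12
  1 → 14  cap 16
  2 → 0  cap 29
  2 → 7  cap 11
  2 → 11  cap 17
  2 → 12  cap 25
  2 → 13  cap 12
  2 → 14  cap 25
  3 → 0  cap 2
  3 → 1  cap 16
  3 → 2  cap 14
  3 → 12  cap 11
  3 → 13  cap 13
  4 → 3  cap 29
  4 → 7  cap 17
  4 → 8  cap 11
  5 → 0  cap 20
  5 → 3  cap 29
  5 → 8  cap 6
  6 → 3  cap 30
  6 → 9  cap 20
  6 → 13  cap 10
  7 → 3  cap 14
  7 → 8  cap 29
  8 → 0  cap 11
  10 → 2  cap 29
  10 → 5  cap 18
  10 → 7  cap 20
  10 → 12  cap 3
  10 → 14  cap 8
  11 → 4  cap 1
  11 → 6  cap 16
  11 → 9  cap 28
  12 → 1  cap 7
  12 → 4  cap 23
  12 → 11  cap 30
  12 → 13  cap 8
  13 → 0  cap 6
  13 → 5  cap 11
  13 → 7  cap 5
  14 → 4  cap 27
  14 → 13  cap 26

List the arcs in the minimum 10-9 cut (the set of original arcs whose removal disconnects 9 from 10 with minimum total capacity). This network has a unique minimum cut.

Min-cut arcs: {(0,9), (11,6), (11,9)} (total capacity 50)

augment #1: 10→2→0→9 push 6
augment #2: 10→2→11→9 push 17
augment #3: 10→12→11→9 push 3
augment #4: 10→2→0→11→9 push 6
augment #5: 10→5→0→11→9 push 2
augment #6: 10→5→0→11→6→9 push 16
max flow = 50; residual-reachable set from 10 gives S-side
cut edges (S→T): {(0,9), (11,6), (11,9)} total cap 50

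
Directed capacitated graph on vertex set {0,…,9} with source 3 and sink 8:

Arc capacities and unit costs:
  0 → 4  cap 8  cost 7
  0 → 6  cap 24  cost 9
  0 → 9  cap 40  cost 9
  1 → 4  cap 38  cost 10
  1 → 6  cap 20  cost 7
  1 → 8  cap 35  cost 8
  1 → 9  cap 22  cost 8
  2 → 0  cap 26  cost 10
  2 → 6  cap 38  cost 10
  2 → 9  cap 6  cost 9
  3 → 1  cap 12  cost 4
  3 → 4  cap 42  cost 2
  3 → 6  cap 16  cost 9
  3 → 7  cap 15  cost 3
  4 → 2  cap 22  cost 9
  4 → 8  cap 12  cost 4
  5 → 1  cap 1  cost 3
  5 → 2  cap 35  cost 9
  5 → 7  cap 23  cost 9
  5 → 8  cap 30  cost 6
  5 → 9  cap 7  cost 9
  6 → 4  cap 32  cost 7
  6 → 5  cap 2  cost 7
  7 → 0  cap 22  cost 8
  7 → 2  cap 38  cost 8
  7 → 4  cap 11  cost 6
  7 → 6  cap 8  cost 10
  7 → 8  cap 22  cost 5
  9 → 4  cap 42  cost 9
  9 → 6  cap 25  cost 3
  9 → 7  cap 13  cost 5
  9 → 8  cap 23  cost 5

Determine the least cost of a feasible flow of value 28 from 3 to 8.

shortest-cost path #1: 3→4→8 push 12 @ unit cost 6 (adds 72)
shortest-cost path #2: 3→7→8 push 15 @ unit cost 8 (adds 120)
shortest-cost path #3: 3→1→8 push 1 @ unit cost 12 (adds 12)
total cost = 204

Minimum cost for 28 units: 204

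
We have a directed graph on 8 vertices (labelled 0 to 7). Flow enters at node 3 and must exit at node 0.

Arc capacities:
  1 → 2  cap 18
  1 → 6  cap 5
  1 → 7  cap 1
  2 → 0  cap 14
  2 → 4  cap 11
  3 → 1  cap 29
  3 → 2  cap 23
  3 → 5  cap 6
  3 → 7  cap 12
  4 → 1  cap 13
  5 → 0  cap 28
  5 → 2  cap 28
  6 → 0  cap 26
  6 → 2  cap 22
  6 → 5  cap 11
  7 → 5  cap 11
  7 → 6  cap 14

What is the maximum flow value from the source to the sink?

augment #1: 3→2→0 bottleneck 14, total now 14
augment #2: 3→5→0 bottleneck 6, total now 20
augment #3: 3→1→6→0 bottleneck 5, total now 25
augment #4: 3→7→5→0 bottleneck 11, total now 36
augment #5: 3→7→6→0 bottleneck 1, total now 37
augment #6: 3→1→7→6→0 bottleneck 1, total now 38

Maximum flow value: 38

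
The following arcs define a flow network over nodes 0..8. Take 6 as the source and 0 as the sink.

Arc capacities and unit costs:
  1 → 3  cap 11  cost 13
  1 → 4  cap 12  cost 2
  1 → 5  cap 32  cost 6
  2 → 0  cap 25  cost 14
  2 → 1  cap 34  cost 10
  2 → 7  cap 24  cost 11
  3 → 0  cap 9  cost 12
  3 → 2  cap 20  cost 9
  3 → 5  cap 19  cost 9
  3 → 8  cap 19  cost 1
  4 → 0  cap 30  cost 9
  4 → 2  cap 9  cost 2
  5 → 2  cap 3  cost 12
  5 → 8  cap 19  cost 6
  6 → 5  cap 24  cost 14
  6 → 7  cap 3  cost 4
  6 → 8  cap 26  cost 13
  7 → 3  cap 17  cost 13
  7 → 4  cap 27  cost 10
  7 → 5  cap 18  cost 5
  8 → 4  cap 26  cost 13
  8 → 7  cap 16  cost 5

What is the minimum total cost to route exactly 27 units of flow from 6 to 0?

Minimum cost for 27 units: 909

shortest-cost path #1: 6→7→4→0 push 3 @ unit cost 23 (adds 69)
shortest-cost path #2: 6→8→4→0 push 24 @ unit cost 35 (adds 840)
total cost = 909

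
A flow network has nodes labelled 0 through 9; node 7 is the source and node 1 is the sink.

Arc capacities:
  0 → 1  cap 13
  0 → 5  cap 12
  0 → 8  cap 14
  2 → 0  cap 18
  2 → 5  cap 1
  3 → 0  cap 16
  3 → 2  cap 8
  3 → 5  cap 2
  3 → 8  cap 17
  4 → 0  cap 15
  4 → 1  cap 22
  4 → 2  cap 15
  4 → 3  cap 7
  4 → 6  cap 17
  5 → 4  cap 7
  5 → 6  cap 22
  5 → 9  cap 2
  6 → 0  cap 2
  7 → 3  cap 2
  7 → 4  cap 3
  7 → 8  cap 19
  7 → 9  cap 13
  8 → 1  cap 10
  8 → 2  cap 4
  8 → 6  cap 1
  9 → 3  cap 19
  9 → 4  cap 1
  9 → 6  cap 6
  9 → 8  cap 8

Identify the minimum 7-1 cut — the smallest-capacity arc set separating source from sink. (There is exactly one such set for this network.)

Min-cut arcs: {(7,3), (7,4), (7,9), (8,1), (8,2), (8,6)} (total capacity 33)

augment #1: 7→4→1 push 3
augment #2: 7→8→1 push 10
augment #3: 7→3→0→1 push 2
augment #4: 7→9→4→1 push 1
augment #5: 7→8→2→0→1 push 4
augment #6: 7→8→6→0→1 push 1
augment #7: 7→9→3→0→1 push 6
augment #8: 7→9→3→5→4→1 push 2
augment #9: 7→9→3→0→5→4→1 push 4
max flow = 33; residual-reachable set from 7 gives S-side
cut edges (S→T): {(7,3), (7,4), (7,9), (8,1), (8,2), (8,6)} total cap 33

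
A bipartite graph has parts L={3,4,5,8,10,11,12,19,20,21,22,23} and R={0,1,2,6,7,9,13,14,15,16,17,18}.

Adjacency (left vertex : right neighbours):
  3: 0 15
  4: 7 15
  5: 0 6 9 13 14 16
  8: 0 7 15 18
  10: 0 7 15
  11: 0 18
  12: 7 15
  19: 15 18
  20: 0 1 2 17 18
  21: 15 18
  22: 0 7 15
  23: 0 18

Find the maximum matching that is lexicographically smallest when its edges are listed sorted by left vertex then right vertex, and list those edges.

|M| = 6 (so the lex-smallest maximum matching has 6 edges)
process left vertices in ascending order; for each, take the smallest-labelled available neighbour that still permits 6 edges overall, or leave it unmatched if none does
lex-smallest matching: {3-0, 4-7, 5-6, 8-15, 11-18, 20-1}

Lex-smallest maximum matching: {(3,0), (4,7), (5,6), (8,15), (11,18), (20,1)}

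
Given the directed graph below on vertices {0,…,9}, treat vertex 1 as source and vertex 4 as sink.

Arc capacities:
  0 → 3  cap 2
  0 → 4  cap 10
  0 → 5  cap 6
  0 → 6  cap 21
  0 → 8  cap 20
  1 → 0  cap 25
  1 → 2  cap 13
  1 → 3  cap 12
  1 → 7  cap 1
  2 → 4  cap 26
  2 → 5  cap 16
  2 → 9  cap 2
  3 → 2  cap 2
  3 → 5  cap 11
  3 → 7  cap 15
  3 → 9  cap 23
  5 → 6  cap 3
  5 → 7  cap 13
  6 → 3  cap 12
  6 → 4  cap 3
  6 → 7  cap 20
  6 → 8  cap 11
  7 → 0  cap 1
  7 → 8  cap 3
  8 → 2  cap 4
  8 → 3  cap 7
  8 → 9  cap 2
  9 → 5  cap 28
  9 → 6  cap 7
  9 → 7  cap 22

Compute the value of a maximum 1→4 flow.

Maximum flow value: 32

augment #1: 1→0→4 bottleneck 10, total now 10
augment #2: 1→2→4 bottleneck 13, total now 23
augment #3: 1→0→6→4 bottleneck 3, total now 26
augment #4: 1→3→2→4 bottleneck 2, total now 28
augment #5: 1→0→8→2→4 bottleneck 4, total now 32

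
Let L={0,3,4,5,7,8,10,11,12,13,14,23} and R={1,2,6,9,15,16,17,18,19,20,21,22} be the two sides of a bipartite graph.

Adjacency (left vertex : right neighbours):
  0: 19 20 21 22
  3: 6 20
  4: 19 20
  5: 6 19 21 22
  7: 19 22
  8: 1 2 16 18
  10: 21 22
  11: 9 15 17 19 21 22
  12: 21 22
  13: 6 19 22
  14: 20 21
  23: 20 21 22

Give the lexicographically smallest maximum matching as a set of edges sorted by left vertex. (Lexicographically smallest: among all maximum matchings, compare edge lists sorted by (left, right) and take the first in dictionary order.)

Lex-smallest maximum matching: {(0,19), (3,6), (4,20), (5,21), (7,22), (8,1), (11,9)}

|M| = 7 (so the lex-smallest maximum matching has 7 edges)
process left vertices in ascending order; for each, take the smallest-labelled available neighbour that still permits 7 edges overall, or leave it unmatched if none does
lex-smallest matching: {0-19, 3-6, 4-20, 5-21, 7-22, 8-1, 11-9}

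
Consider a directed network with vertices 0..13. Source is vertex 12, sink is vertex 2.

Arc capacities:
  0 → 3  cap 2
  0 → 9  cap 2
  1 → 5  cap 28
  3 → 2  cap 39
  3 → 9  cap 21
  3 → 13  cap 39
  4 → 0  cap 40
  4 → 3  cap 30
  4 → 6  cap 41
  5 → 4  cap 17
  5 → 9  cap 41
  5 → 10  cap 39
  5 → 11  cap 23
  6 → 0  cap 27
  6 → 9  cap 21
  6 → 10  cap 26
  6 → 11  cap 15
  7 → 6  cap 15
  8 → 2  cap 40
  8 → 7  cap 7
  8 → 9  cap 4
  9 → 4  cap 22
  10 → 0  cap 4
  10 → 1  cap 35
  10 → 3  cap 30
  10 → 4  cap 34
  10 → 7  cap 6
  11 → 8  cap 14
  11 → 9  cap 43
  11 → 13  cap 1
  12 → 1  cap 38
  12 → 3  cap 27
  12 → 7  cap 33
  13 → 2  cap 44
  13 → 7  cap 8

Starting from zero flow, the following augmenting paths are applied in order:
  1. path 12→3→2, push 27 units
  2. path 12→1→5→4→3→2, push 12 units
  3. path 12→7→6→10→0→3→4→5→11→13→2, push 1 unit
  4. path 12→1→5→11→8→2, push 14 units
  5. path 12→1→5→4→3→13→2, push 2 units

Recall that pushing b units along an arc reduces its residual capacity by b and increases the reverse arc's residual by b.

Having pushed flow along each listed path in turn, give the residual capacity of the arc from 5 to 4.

Residual capacity of (5,4): 4

after path 1 (12→3→2, push 27): res(5,4)=17
after path 2 (12→1→5→4→3→2, push 12): res(5,4)=5
after path 3 (12→7→6→10→0→3→4→5→11→13→2, push 1): res(5,4)=6
after path 4 (12→1→5→11→8→2, push 14): res(5,4)=6
after path 5 (12→1→5→4→3→13→2, push 2): res(5,4)=4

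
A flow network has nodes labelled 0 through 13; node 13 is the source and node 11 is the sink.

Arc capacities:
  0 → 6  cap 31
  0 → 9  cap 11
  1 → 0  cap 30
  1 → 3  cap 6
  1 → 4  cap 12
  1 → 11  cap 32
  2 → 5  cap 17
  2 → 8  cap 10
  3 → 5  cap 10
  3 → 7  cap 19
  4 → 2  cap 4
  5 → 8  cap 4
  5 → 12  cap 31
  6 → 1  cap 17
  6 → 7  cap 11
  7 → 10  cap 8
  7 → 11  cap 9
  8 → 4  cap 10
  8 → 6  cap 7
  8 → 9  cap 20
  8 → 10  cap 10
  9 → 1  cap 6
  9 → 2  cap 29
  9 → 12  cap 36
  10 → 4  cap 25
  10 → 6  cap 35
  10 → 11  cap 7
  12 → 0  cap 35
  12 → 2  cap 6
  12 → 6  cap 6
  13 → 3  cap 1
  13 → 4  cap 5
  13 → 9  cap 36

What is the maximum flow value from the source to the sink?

augment #1: 13→3→7→11 bottleneck 1, total now 1
augment #2: 13→9→1→11 bottleneck 6, total now 7
augment #3: 13→4→2→8→10→11 bottleneck 4, total now 11
augment #4: 13→9→2→8→10→11 bottleneck 3, total now 14
augment #5: 13→9→12→6→1→11 bottleneck 6, total now 20
augment #6: 13→9→2→8→6→1→11 bottleneck 3, total now 23
augment #7: 13→9→12→0→6→1→11 bottleneck 8, total now 31
augment #8: 13→9→12→0→6→7→11 bottleneck 8, total now 39

Maximum flow value: 39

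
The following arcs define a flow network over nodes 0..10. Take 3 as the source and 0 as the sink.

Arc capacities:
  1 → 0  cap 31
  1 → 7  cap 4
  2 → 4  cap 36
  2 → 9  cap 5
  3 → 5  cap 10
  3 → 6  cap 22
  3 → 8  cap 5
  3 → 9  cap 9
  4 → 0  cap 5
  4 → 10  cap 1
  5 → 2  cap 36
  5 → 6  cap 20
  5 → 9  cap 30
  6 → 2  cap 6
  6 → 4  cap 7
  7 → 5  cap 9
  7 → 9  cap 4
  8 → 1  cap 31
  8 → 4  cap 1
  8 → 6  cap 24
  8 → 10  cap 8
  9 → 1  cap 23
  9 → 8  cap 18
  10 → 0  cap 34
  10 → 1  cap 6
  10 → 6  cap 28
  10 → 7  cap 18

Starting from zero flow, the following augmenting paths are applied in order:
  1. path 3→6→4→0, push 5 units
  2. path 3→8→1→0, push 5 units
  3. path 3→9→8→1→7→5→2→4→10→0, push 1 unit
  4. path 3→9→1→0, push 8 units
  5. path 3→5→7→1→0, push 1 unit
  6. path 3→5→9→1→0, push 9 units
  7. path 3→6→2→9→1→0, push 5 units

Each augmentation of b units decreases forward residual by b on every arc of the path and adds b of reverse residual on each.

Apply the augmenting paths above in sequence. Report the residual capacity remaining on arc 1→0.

Residual capacity of (1,0): 3

after path 1 (3→6→4→0, push 5): res(1,0)=31
after path 2 (3→8→1→0, push 5): res(1,0)=26
after path 3 (3→9→8→1→7→5→2→4→10→0, push 1): res(1,0)=26
after path 4 (3→9→1→0, push 8): res(1,0)=18
after path 5 (3→5→7→1→0, push 1): res(1,0)=17
after path 6 (3→5→9→1→0, push 9): res(1,0)=8
after path 7 (3→6→2→9→1→0, push 5): res(1,0)=3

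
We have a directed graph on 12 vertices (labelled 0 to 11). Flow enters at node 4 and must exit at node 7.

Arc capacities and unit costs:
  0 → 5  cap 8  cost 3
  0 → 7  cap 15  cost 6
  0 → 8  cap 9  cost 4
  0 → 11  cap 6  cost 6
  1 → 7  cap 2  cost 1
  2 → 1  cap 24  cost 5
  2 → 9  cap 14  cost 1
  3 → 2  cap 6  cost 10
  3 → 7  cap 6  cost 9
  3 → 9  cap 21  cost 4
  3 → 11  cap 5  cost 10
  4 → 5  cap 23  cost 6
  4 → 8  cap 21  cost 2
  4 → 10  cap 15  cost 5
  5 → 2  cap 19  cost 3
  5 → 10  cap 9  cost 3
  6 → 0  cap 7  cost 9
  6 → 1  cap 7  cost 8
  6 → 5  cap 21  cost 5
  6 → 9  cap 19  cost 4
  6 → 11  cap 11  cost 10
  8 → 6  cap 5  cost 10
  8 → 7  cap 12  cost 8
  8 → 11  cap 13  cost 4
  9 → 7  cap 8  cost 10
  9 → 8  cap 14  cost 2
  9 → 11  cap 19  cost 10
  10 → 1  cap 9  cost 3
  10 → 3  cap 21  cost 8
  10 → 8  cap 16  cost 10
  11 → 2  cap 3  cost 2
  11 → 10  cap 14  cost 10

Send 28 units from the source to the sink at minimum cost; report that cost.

Minimum cost for 28 units: 427

shortest-cost path #1: 4→10→1→7 push 2 @ unit cost 9 (adds 18)
shortest-cost path #2: 4→8→7 push 12 @ unit cost 10 (adds 120)
shortest-cost path #3: 4→8→11→2→9→7 push 3 @ unit cost 19 (adds 57)
shortest-cost path #4: 4→5→2→9→7 push 5 @ unit cost 20 (adds 100)
shortest-cost path #5: 4→10→3→7 push 6 @ unit cost 22 (adds 132)
total cost = 427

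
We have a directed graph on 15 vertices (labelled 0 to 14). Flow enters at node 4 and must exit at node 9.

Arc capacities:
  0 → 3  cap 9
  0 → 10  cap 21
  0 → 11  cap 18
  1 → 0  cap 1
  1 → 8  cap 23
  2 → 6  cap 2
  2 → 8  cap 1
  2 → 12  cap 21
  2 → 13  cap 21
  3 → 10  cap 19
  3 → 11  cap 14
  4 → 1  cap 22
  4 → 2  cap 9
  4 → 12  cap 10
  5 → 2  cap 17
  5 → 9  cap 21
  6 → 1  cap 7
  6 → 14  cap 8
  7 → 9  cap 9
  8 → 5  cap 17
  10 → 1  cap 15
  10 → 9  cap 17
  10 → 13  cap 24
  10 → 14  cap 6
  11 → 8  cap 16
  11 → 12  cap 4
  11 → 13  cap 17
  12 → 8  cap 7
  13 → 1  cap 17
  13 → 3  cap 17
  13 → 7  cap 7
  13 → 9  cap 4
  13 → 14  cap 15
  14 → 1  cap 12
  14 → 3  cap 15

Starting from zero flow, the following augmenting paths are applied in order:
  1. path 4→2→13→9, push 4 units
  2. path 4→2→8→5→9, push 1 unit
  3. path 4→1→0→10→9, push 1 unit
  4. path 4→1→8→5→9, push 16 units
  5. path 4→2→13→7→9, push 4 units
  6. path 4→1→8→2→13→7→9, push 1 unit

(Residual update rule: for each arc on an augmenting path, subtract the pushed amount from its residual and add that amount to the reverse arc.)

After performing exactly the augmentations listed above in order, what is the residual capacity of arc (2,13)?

after path 1 (4→2→13→9, push 4): res(2,13)=17
after path 2 (4→2→8→5→9, push 1): res(2,13)=17
after path 3 (4→1→0→10→9, push 1): res(2,13)=17
after path 4 (4→1→8→5→9, push 16): res(2,13)=17
after path 5 (4→2→13→7→9, push 4): res(2,13)=13
after path 6 (4→1→8→2→13→7→9, push 1): res(2,13)=12

Residual capacity of (2,13): 12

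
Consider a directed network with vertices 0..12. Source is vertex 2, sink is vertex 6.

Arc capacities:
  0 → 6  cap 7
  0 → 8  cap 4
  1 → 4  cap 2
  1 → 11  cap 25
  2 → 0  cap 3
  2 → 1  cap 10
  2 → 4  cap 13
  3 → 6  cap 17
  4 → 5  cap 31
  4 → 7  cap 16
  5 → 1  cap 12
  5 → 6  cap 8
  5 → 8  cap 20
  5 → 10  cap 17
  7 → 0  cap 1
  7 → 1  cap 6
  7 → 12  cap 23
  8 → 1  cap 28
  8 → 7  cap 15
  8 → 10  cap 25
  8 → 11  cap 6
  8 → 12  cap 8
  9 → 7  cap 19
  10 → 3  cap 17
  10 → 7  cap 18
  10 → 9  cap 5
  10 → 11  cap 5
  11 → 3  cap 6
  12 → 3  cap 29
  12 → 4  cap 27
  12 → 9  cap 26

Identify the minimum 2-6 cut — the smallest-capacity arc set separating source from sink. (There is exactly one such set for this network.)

Min-cut arcs: {(1,4), (2,0), (2,4), (11,3)} (total capacity 24)

augment #1: 2→0→6 push 3
augment #2: 2→4→5→6 push 8
augment #3: 2→1→11→3→6 push 6
augment #4: 2→4→7→0→6 push 1
augment #5: 2→4→5→10→3→6 push 4
augment #6: 2→1→4→5→10→3→6 push 2
max flow = 24; residual-reachable set from 2 gives S-side
cut edges (S→T): {(1,4), (2,0), (2,4), (11,3)} total cap 24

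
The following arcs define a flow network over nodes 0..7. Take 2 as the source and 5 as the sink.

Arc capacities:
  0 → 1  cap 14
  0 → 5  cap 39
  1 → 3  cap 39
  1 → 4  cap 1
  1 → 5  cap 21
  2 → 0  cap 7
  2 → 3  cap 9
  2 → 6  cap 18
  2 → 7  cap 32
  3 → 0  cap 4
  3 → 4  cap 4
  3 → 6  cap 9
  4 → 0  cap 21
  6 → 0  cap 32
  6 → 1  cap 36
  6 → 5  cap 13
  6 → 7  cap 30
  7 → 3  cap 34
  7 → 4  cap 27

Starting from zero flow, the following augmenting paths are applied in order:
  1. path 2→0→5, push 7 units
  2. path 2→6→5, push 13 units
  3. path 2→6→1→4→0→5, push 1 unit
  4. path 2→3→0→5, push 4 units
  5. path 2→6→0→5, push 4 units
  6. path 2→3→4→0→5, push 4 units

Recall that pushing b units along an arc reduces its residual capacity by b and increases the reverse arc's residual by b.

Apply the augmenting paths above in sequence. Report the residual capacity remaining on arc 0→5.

after path 1 (2→0→5, push 7): res(0,5)=32
after path 2 (2→6→5, push 13): res(0,5)=32
after path 3 (2→6→1→4→0→5, push 1): res(0,5)=31
after path 4 (2→3→0→5, push 4): res(0,5)=27
after path 5 (2→6→0→5, push 4): res(0,5)=23
after path 6 (2→3→4→0→5, push 4): res(0,5)=19

Residual capacity of (0,5): 19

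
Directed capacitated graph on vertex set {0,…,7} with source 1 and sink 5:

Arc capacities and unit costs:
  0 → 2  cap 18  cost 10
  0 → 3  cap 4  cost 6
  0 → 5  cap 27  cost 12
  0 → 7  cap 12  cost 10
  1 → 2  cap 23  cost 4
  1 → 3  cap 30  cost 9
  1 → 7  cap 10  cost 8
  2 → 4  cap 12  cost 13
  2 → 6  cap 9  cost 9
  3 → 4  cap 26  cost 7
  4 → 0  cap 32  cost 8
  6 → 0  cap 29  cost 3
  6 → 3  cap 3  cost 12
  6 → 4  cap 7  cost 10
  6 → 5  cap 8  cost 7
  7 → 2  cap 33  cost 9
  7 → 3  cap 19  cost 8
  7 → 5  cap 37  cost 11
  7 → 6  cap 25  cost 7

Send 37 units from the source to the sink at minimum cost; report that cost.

shortest-cost path #1: 1→7→5 push 10 @ unit cost 19 (adds 190)
shortest-cost path #2: 1→2→6→5 push 8 @ unit cost 20 (adds 160)
shortest-cost path #3: 1→2→6→0→5 push 1 @ unit cost 28 (adds 28)
shortest-cost path #4: 1→3→4→0→5 push 18 @ unit cost 36 (adds 648)
total cost = 1026

Minimum cost for 37 units: 1026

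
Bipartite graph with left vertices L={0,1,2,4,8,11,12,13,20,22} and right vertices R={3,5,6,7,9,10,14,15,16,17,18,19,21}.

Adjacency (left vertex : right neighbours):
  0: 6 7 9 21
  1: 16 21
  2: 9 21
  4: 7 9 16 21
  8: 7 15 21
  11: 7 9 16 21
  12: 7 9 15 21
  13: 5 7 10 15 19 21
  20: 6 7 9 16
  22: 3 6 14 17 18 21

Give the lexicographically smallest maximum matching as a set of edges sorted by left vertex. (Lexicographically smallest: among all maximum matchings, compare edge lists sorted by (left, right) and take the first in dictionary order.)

Lex-smallest maximum matching: {(0,6), (1,16), (2,9), (4,7), (8,15), (11,21), (13,5), (22,3)}

|M| = 8 (so the lex-smallest maximum matching has 8 edges)
process left vertices in ascending order; for each, take the smallest-labelled available neighbour that still permits 8 edges overall, or leave it unmatched if none does
lex-smallest matching: {0-6, 1-16, 2-9, 4-7, 8-15, 11-21, 13-5, 22-3}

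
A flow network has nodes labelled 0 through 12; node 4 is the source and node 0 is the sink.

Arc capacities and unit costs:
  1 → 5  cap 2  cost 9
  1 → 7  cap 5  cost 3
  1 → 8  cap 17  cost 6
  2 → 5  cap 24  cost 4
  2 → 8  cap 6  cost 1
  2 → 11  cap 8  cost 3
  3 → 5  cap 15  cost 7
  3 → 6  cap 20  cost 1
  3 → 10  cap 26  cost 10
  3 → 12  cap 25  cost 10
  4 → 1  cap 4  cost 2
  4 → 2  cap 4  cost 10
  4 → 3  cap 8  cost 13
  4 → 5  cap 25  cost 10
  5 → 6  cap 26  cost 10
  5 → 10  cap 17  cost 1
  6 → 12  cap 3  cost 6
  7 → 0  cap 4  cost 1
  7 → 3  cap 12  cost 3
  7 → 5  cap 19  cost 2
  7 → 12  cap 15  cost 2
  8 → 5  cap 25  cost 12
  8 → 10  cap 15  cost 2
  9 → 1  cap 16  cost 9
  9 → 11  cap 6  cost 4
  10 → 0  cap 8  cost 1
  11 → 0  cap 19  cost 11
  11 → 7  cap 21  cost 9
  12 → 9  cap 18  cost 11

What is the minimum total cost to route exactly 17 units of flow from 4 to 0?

shortest-cost path #1: 4→1→7→0 push 4 @ unit cost 6 (adds 24)
shortest-cost path #2: 4→5→10→0 push 8 @ unit cost 12 (adds 96)
shortest-cost path #3: 4→2→11→0 push 4 @ unit cost 24 (adds 96)
shortest-cost path #4: 4→3→6→12→9→11→0 push 1 @ unit cost 46 (adds 46)
total cost = 262

Minimum cost for 17 units: 262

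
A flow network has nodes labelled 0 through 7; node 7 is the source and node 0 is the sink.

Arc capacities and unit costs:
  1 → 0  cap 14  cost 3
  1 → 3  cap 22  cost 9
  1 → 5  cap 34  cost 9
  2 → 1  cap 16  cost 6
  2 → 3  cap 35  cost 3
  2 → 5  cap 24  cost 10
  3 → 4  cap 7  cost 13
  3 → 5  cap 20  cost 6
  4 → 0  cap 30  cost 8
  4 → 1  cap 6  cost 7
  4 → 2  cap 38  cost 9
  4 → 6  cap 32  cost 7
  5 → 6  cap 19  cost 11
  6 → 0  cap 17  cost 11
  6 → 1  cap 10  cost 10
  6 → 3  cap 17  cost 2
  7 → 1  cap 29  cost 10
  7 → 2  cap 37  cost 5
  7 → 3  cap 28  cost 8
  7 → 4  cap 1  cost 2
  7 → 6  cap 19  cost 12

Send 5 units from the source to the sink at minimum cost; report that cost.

Minimum cost for 5 units: 62

shortest-cost path #1: 7→4→0 push 1 @ unit cost 10 (adds 10)
shortest-cost path #2: 7→1→0 push 4 @ unit cost 13 (adds 52)
total cost = 62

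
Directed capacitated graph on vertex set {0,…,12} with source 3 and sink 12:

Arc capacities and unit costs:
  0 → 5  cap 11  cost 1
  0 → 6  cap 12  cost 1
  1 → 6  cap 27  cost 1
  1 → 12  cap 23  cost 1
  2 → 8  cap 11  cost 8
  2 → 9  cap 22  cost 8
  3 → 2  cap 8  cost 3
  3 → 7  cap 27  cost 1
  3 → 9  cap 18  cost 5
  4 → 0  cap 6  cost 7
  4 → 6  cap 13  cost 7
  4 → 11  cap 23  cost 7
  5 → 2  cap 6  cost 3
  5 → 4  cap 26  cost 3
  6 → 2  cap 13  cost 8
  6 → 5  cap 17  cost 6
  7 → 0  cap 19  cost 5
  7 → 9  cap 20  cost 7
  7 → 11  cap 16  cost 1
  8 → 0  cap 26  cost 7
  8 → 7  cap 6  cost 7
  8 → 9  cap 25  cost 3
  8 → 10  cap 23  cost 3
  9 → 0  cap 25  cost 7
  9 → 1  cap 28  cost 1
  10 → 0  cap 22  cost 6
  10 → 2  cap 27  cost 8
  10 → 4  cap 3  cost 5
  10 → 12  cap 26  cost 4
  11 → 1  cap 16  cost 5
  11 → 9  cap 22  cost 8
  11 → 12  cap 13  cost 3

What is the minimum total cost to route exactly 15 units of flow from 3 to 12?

Minimum cost for 15 units: 79

shortest-cost path #1: 3→7→11→12 push 13 @ unit cost 5 (adds 65)
shortest-cost path #2: 3→9→1→12 push 2 @ unit cost 7 (adds 14)
total cost = 79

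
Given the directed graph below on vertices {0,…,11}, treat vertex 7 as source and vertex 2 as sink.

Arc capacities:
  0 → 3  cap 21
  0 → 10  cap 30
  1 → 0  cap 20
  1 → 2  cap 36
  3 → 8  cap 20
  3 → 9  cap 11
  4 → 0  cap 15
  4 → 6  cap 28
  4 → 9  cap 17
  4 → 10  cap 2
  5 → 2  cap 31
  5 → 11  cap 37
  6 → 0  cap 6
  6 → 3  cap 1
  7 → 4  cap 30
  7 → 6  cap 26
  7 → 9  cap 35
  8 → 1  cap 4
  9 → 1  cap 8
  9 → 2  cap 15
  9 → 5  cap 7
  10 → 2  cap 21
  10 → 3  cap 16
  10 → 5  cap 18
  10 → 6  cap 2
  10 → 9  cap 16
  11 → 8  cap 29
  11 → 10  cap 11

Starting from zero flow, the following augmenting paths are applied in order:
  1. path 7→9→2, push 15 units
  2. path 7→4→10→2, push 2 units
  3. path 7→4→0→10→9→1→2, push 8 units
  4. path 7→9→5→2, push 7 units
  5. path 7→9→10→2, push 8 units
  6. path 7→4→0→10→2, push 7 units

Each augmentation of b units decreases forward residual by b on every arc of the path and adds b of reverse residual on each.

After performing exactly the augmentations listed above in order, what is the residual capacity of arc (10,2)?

Residual capacity of (10,2): 4

after path 1 (7→9→2, push 15): res(10,2)=21
after path 2 (7→4→10→2, push 2): res(10,2)=19
after path 3 (7→4→0→10→9→1→2, push 8): res(10,2)=19
after path 4 (7→9→5→2, push 7): res(10,2)=19
after path 5 (7→9→10→2, push 8): res(10,2)=11
after path 6 (7→4→0→10→2, push 7): res(10,2)=4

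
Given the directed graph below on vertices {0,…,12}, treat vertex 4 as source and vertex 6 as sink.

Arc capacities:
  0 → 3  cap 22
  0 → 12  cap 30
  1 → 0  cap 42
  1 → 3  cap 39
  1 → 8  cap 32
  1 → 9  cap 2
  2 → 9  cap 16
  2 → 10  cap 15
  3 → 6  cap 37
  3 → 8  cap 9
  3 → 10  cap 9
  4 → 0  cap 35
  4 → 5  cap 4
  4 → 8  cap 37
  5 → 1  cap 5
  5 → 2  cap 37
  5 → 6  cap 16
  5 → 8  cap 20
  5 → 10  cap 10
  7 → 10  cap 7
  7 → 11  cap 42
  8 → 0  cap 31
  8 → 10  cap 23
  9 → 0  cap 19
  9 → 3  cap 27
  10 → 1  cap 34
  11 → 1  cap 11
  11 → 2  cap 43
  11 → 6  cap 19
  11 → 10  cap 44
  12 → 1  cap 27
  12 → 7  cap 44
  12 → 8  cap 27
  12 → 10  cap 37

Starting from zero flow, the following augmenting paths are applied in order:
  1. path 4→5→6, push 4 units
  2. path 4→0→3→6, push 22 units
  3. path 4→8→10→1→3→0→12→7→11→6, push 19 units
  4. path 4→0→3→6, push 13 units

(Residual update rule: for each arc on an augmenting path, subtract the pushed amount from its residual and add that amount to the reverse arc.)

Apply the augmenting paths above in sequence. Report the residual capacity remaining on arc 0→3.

Residual capacity of (0,3): 6

after path 1 (4→5→6, push 4): res(0,3)=22
after path 2 (4→0→3→6, push 22): res(0,3)=0
after path 3 (4→8→10→1→3→0→12→7→11→6, push 19): res(0,3)=19
after path 4 (4→0→3→6, push 13): res(0,3)=6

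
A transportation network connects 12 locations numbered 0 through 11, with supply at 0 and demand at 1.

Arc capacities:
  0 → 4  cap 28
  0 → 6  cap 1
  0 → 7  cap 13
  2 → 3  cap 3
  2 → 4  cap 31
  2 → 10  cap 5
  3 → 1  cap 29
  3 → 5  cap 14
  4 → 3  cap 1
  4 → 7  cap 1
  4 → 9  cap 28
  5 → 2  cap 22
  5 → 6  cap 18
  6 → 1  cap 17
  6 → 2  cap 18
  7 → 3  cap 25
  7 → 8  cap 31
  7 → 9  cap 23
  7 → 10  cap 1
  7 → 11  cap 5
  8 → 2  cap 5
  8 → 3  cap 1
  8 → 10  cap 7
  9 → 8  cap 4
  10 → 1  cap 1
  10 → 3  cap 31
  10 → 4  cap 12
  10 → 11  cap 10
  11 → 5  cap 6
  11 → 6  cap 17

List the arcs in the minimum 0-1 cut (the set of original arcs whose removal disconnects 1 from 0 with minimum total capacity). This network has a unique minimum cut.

augment #1: 0→6→1 push 1
augment #2: 0→4→3→1 push 1
augment #3: 0→7→3→1 push 13
augment #4: 0→4→7→3→1 push 1
augment #5: 0→4→9→8→3→1 push 1
augment #6: 0→4→9→8→10→1 push 1
augment #7: 0→4→9→8→2→3→1 push 2
max flow = 20; residual-reachable set from 0 gives S-side
cut edges (S→T): {(0,6), (0,7), (4,3), (4,7), (9,8)} total cap 20

Min-cut arcs: {(0,6), (0,7), (4,3), (4,7), (9,8)} (total capacity 20)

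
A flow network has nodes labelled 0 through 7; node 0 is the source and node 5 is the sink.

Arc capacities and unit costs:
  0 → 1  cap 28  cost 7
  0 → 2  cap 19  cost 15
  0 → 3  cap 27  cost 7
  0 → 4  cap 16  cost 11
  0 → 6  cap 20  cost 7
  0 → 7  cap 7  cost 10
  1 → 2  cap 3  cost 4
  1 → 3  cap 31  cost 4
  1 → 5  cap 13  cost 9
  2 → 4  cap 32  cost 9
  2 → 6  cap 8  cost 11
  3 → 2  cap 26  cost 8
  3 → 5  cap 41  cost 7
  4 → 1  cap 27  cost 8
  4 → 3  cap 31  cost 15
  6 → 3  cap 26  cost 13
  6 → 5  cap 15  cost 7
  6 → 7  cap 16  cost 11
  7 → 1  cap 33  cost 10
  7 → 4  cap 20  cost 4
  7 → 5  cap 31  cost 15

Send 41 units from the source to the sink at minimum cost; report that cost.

Minimum cost for 41 units: 574

shortest-cost path #1: 0→3→5 push 27 @ unit cost 14 (adds 378)
shortest-cost path #2: 0→6→5 push 14 @ unit cost 14 (adds 196)
total cost = 574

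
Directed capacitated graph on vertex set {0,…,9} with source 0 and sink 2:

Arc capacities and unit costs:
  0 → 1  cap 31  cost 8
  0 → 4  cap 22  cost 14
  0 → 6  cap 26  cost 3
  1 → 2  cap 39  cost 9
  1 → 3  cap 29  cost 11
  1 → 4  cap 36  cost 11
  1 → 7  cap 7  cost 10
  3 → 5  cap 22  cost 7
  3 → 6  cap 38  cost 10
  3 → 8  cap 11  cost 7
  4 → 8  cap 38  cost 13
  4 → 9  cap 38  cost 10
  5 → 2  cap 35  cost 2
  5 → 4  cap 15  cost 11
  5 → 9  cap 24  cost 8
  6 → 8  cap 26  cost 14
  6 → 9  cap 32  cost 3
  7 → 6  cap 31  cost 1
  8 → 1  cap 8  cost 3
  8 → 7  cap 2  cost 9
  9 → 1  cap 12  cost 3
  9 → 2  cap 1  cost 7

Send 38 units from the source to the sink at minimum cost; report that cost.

shortest-cost path #1: 0→6→9→2 push 1 @ unit cost 13 (adds 13)
shortest-cost path #2: 0→1→2 push 31 @ unit cost 17 (adds 527)
shortest-cost path #3: 0→6→9→1→2 push 6 @ unit cost 18 (adds 108)
total cost = 648

Minimum cost for 38 units: 648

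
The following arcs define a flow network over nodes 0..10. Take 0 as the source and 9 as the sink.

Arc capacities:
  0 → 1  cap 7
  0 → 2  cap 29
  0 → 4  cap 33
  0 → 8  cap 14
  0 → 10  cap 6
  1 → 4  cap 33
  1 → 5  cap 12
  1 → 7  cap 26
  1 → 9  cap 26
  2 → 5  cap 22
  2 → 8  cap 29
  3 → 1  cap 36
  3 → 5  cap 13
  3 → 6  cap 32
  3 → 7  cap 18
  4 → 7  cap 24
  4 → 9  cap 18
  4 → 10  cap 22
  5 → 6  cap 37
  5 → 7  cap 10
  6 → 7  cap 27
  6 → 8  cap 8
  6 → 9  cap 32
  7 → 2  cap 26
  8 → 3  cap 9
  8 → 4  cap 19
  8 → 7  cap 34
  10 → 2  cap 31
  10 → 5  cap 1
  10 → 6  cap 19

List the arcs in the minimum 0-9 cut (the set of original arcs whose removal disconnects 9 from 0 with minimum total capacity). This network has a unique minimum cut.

Min-cut arcs: {(0,1), (4,9), (6,9), (8,3)} (total capacity 66)

augment #1: 0→1→9 push 7
augment #2: 0→4→9 push 18
augment #3: 0→10→6→9 push 6
augment #4: 0→2→5→6→9 push 22
augment #5: 0→4→10→6→9 push 4
augment #6: 0→8→3→1→9 push 9
max flow = 66; residual-reachable set from 0 gives S-side
cut edges (S→T): {(0,1), (4,9), (6,9), (8,3)} total cap 66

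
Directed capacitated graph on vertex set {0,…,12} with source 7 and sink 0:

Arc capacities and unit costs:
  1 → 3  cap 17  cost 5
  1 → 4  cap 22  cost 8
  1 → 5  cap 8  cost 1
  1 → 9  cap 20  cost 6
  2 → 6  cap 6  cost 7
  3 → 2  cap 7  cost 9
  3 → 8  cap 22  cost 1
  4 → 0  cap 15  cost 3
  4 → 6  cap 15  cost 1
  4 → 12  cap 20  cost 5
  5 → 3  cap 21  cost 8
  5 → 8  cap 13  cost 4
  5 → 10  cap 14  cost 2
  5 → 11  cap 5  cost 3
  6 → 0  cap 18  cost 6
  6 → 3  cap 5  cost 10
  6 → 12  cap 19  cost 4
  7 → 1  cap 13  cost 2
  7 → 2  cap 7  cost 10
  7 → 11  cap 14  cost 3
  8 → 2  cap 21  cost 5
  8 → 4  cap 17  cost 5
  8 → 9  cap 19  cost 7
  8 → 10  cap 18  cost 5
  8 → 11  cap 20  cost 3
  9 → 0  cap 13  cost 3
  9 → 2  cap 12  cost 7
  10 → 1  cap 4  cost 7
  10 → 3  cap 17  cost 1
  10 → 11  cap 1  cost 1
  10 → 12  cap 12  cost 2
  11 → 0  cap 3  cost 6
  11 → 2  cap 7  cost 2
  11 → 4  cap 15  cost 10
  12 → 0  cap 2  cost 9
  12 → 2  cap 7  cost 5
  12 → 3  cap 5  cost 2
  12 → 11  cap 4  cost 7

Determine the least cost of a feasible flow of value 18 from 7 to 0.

shortest-cost path #1: 7→11→0 push 3 @ unit cost 9 (adds 27)
shortest-cost path #2: 7→1→9→0 push 13 @ unit cost 11 (adds 143)
shortest-cost path #3: 7→11→4→0 push 2 @ unit cost 16 (adds 32)
total cost = 202

Minimum cost for 18 units: 202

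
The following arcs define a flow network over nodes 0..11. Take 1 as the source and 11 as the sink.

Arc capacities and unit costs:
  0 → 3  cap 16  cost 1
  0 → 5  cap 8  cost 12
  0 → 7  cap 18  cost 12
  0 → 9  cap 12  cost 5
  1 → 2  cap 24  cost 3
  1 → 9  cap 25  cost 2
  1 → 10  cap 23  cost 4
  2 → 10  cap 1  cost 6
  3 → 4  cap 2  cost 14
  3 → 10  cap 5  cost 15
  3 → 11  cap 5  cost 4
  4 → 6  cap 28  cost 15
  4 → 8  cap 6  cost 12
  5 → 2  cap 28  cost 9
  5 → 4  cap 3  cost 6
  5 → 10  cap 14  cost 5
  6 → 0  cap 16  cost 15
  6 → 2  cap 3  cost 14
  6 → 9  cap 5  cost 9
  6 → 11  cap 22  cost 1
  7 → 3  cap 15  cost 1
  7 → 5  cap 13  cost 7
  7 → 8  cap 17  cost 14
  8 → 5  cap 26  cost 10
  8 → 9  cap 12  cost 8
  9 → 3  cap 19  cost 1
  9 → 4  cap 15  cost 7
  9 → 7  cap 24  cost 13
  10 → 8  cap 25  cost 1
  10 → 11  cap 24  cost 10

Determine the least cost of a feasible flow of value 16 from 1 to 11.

shortest-cost path #1: 1→9→3→11 push 5 @ unit cost 7 (adds 35)
shortest-cost path #2: 1→10→11 push 11 @ unit cost 14 (adds 154)
total cost = 189

Minimum cost for 16 units: 189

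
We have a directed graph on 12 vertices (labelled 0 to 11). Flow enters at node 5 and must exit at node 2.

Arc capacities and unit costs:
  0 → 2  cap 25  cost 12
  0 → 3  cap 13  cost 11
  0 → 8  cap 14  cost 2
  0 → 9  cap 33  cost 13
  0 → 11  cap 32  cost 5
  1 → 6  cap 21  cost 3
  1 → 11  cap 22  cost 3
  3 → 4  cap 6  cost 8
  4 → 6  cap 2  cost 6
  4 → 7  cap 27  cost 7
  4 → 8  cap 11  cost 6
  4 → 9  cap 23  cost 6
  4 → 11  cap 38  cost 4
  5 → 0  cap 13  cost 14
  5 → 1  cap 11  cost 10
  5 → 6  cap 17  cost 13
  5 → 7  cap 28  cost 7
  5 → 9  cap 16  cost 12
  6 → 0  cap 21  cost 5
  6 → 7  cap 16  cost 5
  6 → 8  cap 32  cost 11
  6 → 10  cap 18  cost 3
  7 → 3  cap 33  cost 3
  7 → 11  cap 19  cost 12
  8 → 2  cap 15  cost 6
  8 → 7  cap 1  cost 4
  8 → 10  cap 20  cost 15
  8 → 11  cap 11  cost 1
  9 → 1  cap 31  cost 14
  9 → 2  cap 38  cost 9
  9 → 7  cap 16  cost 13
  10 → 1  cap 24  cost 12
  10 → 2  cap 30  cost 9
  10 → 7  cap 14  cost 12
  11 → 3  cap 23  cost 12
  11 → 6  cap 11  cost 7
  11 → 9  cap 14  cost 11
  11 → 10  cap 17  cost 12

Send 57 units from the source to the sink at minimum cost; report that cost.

Minimum cost for 57 units: 1368

shortest-cost path #1: 5→9→2 push 16 @ unit cost 21 (adds 336)
shortest-cost path #2: 5→0→8→2 push 13 @ unit cost 22 (adds 286)
shortest-cost path #3: 5→6→10→2 push 17 @ unit cost 25 (adds 425)
shortest-cost path #4: 5→1→6→10→2 push 1 @ unit cost 25 (adds 25)
shortest-cost path #5: 5→1→6→0→8→2 push 1 @ unit cost 26 (adds 26)
shortest-cost path #6: 5→7→3→4→8→2 push 1 @ unit cost 30 (adds 30)
shortest-cost path #7: 5→1→6→0→2 push 8 @ unit cost 30 (adds 240)
total cost = 1368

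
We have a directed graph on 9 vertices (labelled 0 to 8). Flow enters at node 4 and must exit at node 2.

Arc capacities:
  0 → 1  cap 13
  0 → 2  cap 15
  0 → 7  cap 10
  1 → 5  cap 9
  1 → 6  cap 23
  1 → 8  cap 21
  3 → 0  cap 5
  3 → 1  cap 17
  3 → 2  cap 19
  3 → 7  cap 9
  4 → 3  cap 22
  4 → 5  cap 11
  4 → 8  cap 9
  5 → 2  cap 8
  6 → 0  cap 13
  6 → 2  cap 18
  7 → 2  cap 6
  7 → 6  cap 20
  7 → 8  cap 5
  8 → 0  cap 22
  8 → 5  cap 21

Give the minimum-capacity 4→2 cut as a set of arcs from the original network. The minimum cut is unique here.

augment #1: 4→3→2 push 19
augment #2: 4→5→2 push 8
augment #3: 4→3→0→2 push 3
augment #4: 4→8→0→2 push 9
max flow = 39; residual-reachable set from 4 gives S-side
cut edges (S→T): {(4,3), (4,8), (5,2)} total cap 39

Min-cut arcs: {(4,3), (4,8), (5,2)} (total capacity 39)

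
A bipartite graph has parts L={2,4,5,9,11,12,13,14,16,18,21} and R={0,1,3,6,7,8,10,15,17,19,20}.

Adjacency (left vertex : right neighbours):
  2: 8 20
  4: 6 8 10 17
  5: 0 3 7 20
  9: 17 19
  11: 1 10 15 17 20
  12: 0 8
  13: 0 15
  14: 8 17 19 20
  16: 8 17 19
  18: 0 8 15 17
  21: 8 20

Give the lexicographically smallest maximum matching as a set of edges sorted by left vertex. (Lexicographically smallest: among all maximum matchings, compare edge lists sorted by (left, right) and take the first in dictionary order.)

Lex-smallest maximum matching: {(2,8), (4,6), (5,3), (9,17), (11,1), (12,0), (13,15), (14,19), (21,20)}

|M| = 9 (so the lex-smallest maximum matching has 9 edges)
process left vertices in ascending order; for each, take the smallest-labelled available neighbour that still permits 9 edges overall, or leave it unmatched if none does
lex-smallest matching: {2-8, 4-6, 5-3, 9-17, 11-1, 12-0, 13-15, 14-19, 21-20}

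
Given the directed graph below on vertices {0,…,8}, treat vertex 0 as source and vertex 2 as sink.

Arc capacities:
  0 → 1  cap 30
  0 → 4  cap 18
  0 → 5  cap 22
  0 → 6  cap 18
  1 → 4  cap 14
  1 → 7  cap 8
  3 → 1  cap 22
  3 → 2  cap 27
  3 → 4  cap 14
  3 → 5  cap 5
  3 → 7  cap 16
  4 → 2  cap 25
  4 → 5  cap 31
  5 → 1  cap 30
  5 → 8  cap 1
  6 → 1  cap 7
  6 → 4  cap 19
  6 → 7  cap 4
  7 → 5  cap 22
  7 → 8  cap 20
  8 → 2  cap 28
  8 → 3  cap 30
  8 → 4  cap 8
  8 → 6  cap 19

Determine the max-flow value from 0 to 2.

augment #1: 0→4→2 bottleneck 18, total now 18
augment #2: 0→1→4→2 bottleneck 7, total now 25
augment #3: 0→5→8→2 bottleneck 1, total now 26
augment #4: 0→1→7→8→2 bottleneck 8, total now 34
augment #5: 0→6→7→8→2 bottleneck 4, total now 38

Maximum flow value: 38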